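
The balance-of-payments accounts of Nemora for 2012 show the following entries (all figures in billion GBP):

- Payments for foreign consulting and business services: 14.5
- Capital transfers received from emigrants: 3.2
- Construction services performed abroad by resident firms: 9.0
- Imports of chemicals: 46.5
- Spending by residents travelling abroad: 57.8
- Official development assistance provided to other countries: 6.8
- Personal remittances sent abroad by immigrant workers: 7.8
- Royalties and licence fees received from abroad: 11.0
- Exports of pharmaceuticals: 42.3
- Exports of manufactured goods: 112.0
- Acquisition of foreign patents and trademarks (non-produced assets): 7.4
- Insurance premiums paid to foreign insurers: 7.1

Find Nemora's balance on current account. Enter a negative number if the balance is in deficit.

Goods: -46.5 + 42.3 + 112.0 = 107.8
Services: -7.1 - 57.8 + 11.0 + 9.0 - 14.5 = -59.4
Secondary income: -6.8 - 7.8 = -14.6
Current account = 107.8 + (-59.4) + (-14.6) = 33.8
(Excluded from the current account — capital account: capital transfers received from emigrants 3.2, acquisition of foreign patents and trademarks (non-produced assets) 7.4.)

33.8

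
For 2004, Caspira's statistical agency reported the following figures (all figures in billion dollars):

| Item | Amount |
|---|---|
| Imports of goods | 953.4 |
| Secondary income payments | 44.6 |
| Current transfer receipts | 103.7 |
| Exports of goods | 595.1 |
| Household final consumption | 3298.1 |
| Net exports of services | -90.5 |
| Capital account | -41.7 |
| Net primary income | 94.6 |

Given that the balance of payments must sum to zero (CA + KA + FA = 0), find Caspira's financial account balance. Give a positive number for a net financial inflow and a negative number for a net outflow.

336.8

Goods balance = 595.1 - 953.4 = -358.3
Services balance = -90.5
Trade balance (goods + services) = -358.3 + (-90.5) = -448.8
Net primary income = 94.6
Net secondary income = 103.7 - 44.6 = 59.1
Current account = -448.8 + 94.6 + 59.1 = -295.1
Financial account = -(-295.1 + (-41.7)) = 336.8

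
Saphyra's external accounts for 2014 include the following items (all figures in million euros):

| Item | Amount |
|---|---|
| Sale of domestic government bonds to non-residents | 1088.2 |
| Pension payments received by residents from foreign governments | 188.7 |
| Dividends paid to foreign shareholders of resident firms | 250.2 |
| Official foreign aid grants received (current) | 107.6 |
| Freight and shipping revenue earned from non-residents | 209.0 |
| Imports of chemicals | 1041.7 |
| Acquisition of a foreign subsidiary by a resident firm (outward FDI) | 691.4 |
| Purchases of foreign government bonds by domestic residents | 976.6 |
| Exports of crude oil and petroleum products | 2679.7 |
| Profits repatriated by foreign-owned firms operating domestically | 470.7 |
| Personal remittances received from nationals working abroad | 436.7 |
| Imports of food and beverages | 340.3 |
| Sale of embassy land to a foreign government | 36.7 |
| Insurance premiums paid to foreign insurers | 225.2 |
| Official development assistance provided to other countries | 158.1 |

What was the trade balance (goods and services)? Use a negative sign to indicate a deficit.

Goods: 2679.7 - 1041.7 - 340.3 = 1297.7
Services: -225.2 + 209.0 = -16.2
Trade balance = 1297.7 + (-16.2) = 1281.5
(Excluded from the trade balance — financial account: sale of domestic government bonds to non-residents 1088.2, acquisition of a foreign subsidiary by a resident firm (outward FDI) 691.4, purchases of foreign government bonds by domestic residents 976.6; secondary income: pension payments received by residents from foreign governments 188.7, official foreign aid grants received (current) 107.6, personal remittances received from nationals working abroad 436.7, official development assistance provided to other countries 158.1; primary income: dividends paid to foreign shareholders of resident firms 250.2, profits repatriated by foreign-owned firms operating domestically 470.7; capital account: sale of embassy land to a foreign government 36.7.)

1281.5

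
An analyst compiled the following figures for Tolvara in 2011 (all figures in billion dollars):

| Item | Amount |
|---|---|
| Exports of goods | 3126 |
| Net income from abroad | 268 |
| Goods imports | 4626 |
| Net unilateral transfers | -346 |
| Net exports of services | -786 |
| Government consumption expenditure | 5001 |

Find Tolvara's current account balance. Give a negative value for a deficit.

Goods balance = 3126 - 4626 = -1500
Services balance = -786
Trade balance (goods + services) = -1500 + (-786) = -2286
Net primary income = 268
Net secondary income = -346
Current account = -2286 + 268 + (-346) = -2364

-2364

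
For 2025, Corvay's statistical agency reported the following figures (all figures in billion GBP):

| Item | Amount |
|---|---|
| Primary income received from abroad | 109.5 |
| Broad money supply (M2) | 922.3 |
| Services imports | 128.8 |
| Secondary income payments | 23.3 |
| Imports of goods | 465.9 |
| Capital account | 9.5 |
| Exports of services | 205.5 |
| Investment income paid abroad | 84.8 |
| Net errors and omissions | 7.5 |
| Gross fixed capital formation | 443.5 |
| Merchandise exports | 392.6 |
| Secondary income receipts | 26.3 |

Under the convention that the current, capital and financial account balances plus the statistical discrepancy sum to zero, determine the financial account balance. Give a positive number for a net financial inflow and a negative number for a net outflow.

Goods balance = 392.6 - 465.9 = -73.3
Services balance = 205.5 - 128.8 = 76.7
Trade balance (goods + services) = -73.3 + 76.7 = 3.4
Net primary income = 109.5 - 84.8 = 24.7
Net secondary income = 26.3 - 23.3 = 3.0
Current account = 3.4 + 24.7 + 3.0 = 31.1
Financial account = -(31.1 + 9.5 + 7.5) = -48.1

-48.1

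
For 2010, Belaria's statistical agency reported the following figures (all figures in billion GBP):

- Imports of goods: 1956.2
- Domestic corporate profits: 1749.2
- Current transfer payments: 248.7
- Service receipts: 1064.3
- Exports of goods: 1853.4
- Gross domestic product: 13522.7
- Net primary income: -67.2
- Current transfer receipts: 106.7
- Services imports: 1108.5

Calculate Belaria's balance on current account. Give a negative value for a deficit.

-356.2

Goods balance = 1853.4 - 1956.2 = -102.8
Services balance = 1064.3 - 1108.5 = -44.2
Trade balance (goods + services) = -102.8 + (-44.2) = -147.0
Net primary income = -67.2
Net secondary income = 106.7 - 248.7 = -142.0
Current account = -147.0 + (-67.2) + (-142.0) = -356.2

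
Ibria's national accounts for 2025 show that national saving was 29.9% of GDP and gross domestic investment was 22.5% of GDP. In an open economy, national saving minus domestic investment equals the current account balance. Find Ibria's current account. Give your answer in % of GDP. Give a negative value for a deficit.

7.4

S - I = CA (net lending to the rest of the world).
CA = S - I = 29.9 - 22.5 = 7.4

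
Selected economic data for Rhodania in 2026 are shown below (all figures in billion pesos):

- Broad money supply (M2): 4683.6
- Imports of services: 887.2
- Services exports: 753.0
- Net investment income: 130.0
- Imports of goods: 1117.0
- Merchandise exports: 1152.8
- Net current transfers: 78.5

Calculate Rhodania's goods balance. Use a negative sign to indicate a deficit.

35.8

Goods balance = 1152.8 - 1117.0 = 35.8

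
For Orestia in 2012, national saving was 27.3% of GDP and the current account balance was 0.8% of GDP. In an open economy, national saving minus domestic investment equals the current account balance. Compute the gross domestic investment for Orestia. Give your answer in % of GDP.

S - I = CA (net lending to the rest of the world).
I = S - CA = 27.3 - 0.8 = 26.5

26.5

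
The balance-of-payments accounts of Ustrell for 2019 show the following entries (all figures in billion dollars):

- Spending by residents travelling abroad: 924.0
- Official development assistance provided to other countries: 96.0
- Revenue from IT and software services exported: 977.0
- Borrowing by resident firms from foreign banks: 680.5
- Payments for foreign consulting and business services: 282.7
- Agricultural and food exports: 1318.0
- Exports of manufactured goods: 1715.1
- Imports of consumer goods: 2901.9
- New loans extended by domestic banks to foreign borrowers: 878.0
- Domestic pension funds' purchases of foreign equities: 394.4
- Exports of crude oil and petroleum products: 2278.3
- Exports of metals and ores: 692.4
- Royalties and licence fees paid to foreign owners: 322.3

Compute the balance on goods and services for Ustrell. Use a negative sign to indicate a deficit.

Goods: 692.4 + 1318.0 - 2901.9 + 1715.1 + 2278.3 = 3101.9
Services: -282.7 - 322.3 + 977.0 - 924.0 = -552.0
Trade balance = 3101.9 + (-552.0) = 2549.9
(Excluded from the trade balance — secondary income: official development assistance provided to other countries 96.0; financial account: borrowing by resident firms from foreign banks 680.5, new loans extended by domestic banks to foreign borrowers 878.0, domestic pension funds' purchases of foreign equities 394.4.)

2549.9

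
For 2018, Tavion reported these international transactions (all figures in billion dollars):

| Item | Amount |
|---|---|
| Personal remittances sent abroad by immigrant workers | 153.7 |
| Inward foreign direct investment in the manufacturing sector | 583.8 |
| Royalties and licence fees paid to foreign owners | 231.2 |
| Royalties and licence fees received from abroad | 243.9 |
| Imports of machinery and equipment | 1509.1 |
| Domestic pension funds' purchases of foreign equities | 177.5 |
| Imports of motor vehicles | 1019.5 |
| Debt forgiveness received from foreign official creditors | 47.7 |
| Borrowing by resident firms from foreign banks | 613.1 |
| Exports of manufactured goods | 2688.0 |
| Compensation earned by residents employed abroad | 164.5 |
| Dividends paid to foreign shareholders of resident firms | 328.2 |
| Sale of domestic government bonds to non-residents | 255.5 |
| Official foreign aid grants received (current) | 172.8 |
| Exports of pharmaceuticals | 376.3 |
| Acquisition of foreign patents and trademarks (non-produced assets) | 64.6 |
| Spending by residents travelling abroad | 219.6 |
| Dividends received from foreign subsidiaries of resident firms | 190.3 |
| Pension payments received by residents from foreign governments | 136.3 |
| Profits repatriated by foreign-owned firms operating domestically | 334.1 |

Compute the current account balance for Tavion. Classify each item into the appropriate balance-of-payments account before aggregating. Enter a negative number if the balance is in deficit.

Goods: 376.3 - 1019.5 - 1509.1 + 2688.0 = 535.7
Services: 243.9 - 231.2 - 219.6 = -206.9
Primary income: -334.1 - 328.2 + 164.5 + 190.3 = -307.5
Secondary income: 136.3 + 172.8 - 153.7 = 155.4
Current account = 535.7 + (-206.9) + (-307.5) + 155.4 = 176.7
(Excluded from the current account — financial account: inward foreign direct investment in the manufacturing sector 583.8, domestic pension funds' purchases of foreign equities 177.5, borrowing by resident firms from foreign banks 613.1, sale of domestic government bonds to non-residents 255.5; capital account: debt forgiveness received from foreign official creditors 47.7, acquisition of foreign patents and trademarks (non-produced assets) 64.6.)

176.7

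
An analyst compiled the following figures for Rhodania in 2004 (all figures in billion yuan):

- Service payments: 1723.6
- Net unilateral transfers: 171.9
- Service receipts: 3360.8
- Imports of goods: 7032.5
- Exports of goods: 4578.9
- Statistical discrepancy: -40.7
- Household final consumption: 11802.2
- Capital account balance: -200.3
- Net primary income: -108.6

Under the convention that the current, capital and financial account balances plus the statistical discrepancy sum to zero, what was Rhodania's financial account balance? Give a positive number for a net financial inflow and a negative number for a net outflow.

Goods balance = 4578.9 - 7032.5 = -2453.6
Services balance = 3360.8 - 1723.6 = 1637.2
Trade balance (goods + services) = -2453.6 + 1637.2 = -816.4
Net primary income = -108.6
Net secondary income = 171.9
Current account = -816.4 + (-108.6) + 171.9 = -753.1
Financial account = -(-753.1 + (-200.3) + (-40.7)) = 994.1

994.1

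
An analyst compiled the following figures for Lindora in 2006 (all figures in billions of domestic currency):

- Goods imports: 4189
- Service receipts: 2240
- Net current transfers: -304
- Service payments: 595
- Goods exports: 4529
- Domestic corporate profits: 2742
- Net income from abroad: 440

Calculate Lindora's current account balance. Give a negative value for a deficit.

2121

Goods balance = 4529 - 4189 = 340
Services balance = 2240 - 595 = 1645
Trade balance (goods + services) = 340 + 1645 = 1985
Net primary income = 440
Net secondary income = -304
Current account = 1985 + 440 + (-304) = 2121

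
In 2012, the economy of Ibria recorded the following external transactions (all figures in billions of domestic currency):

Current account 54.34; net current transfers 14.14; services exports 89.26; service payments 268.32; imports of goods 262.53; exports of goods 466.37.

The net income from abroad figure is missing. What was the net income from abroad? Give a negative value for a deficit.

15.42

Current account = goods balance + services balance + net primary income + net secondary income
Sum of the known components = 38.92
Net income from abroad = CA - (known components) = 54.34 - 38.92 = 15.42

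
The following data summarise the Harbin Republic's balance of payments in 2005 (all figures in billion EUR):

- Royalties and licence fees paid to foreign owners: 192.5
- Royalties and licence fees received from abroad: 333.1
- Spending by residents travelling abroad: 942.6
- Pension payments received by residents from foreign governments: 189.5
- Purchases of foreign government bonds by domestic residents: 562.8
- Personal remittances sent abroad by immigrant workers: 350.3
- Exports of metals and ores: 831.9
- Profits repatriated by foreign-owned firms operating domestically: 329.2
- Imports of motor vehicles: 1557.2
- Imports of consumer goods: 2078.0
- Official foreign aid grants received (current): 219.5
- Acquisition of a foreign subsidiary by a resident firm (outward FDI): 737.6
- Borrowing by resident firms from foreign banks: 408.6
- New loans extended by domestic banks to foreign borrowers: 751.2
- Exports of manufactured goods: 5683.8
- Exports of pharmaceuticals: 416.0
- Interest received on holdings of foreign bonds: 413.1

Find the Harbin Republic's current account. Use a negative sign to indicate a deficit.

2637.1

Goods: 5683.8 + 416.0 - 2078.0 + 831.9 - 1557.2 = 3296.5
Services: -192.5 + 333.1 - 942.6 = -802.0
Primary income: -329.2 + 413.1 = 83.9
Secondary income: -350.3 + 189.5 + 219.5 = 58.7
Current account = 3296.5 + (-802.0) + 83.9 + 58.7 = 2637.1
(Excluded from the current account — financial account: purchases of foreign government bonds by domestic residents 562.8, acquisition of a foreign subsidiary by a resident firm (outward FDI) 737.6, borrowing by resident firms from foreign banks 408.6, new loans extended by domestic banks to foreign borrowers 751.2.)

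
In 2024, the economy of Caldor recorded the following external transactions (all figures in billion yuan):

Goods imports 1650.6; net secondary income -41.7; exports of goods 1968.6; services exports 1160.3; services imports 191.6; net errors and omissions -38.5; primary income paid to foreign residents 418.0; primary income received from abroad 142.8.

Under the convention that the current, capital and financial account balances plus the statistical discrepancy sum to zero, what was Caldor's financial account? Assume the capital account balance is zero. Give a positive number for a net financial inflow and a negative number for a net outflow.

-931.3

Goods balance = 1968.6 - 1650.6 = 318.0
Services balance = 1160.3 - 191.6 = 968.7
Trade balance (goods + services) = 318.0 + 968.7 = 1286.7
Net primary income = 142.8 - 418.0 = -275.2
Net secondary income = -41.7
Current account = 1286.7 + (-275.2) + (-41.7) = 969.8
Financial account = -(969.8 + (-38.5)) = -931.3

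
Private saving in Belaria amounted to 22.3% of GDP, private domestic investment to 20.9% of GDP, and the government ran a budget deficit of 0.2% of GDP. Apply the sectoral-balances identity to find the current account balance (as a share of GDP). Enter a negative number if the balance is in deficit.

1.2

By the sectoral-balances identity, CA = (S_private - I) + (T - G).
Private balance = 22.3 - 20.9 = 1.4
Government balance (T - G) = -0.2
CA = 1.4 + (-0.2) = 1.2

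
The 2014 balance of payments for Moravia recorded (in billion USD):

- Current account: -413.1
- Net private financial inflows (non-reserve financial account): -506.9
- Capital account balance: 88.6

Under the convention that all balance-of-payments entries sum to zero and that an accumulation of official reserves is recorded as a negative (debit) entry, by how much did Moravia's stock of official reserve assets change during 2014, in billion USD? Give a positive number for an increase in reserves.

Official reserve transactions balance = -((-413.1) + 88.6 + (-506.9)) = 831.4
An accumulation of reserves is recorded as a debit (negative entry), so the change in the stock of reserves is the negative of that balance.
Change in official reserves = -(831.4) = -831.4

-831.4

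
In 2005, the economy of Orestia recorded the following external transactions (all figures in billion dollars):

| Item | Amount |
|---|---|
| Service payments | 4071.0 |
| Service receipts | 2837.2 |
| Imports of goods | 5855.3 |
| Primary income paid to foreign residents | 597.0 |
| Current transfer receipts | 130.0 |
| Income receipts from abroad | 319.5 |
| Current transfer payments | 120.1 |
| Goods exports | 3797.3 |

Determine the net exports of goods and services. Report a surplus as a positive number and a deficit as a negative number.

Goods balance = 3797.3 - 5855.3 = -2058.0
Services balance = 2837.2 - 4071.0 = -1233.8
Trade balance (goods + services) = -2058.0 + (-1233.8) = -3291.8

-3291.8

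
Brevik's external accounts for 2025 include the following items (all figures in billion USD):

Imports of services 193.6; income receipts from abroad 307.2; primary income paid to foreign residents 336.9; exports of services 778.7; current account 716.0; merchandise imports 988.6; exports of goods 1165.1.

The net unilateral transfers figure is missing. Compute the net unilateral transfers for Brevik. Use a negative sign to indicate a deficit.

Current account = goods balance + services balance + net primary income + net secondary income
Sum of the known components = 731.9
Net unilateral transfers = CA - (known components) = 716.0 - 731.9 = -15.9

-15.9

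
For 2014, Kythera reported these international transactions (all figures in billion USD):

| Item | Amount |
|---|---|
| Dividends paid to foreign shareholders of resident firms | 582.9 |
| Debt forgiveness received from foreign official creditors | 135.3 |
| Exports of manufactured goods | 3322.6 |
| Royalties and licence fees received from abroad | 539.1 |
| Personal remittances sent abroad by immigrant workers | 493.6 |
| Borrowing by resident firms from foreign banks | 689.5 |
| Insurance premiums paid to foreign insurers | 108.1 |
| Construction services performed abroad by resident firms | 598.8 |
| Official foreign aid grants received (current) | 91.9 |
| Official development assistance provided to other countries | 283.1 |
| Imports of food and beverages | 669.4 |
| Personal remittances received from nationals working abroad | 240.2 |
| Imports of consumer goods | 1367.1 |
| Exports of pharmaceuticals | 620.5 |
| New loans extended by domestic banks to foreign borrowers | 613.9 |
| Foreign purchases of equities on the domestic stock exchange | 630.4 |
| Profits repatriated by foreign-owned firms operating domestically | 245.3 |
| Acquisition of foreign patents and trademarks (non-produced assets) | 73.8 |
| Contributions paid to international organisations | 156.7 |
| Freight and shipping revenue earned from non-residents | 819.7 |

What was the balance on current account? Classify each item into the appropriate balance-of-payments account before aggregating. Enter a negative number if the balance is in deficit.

2326.6

Goods: -669.4 + 3322.6 + 620.5 - 1367.1 = 1906.6
Services: 598.8 + 539.1 - 108.1 + 819.7 = 1849.5
Primary income: -245.3 - 582.9 = -828.2
Secondary income: -283.1 - 156.7 - 493.6 + 91.9 + 240.2 = -601.3
Current account = 1906.6 + 1849.5 + (-828.2) + (-601.3) = 2326.6
(Excluded from the current account — capital account: debt forgiveness received from foreign official creditors 135.3, acquisition of foreign patents and trademarks (non-produced assets) 73.8; financial account: borrowing by resident firms from foreign banks 689.5, new loans extended by domestic banks to foreign borrowers 613.9, foreign purchases of equities on the domestic stock exchange 630.4.)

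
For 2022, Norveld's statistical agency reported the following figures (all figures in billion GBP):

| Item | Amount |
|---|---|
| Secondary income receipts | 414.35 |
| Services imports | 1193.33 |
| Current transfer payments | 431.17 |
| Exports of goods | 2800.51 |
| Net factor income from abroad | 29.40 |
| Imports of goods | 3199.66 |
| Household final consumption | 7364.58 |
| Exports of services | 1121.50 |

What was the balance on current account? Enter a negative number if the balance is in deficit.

-458.40

Goods balance = 2800.51 - 3199.66 = -399.15
Services balance = 1121.50 - 1193.33 = -71.83
Trade balance (goods + services) = -399.15 + (-71.83) = -470.98
Net primary income = 29.40
Net secondary income = 414.35 - 431.17 = -16.82
Current account = -470.98 + 29.40 + (-16.82) = -458.40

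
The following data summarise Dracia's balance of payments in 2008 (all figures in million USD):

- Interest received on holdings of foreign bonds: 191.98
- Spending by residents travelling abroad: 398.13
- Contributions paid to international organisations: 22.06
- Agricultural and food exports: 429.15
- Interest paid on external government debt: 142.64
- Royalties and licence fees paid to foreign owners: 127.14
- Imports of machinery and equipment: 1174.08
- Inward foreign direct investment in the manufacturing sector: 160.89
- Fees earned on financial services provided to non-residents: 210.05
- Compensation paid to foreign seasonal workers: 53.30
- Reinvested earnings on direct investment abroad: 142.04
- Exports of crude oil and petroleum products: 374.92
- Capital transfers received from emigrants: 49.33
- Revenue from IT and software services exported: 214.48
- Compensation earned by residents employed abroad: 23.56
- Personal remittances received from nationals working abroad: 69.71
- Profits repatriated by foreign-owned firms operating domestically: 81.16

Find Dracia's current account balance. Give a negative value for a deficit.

-342.62

Goods: -1174.08 + 374.92 + 429.15 = -370.01
Services: -127.14 + 210.05 - 398.13 + 214.48 = -100.74
Primary income: -53.30 + 191.98 - 81.16 + 142.04 - 142.64 + 23.56 = 80.48
Secondary income: -22.06 + 69.71 = 47.65
Current account = (-370.01) + (-100.74) + 80.48 + 47.65 = -342.62
(Excluded from the current account — financial account: inward foreign direct investment in the manufacturing sector 160.89; capital account: capital transfers received from emigrants 49.33.)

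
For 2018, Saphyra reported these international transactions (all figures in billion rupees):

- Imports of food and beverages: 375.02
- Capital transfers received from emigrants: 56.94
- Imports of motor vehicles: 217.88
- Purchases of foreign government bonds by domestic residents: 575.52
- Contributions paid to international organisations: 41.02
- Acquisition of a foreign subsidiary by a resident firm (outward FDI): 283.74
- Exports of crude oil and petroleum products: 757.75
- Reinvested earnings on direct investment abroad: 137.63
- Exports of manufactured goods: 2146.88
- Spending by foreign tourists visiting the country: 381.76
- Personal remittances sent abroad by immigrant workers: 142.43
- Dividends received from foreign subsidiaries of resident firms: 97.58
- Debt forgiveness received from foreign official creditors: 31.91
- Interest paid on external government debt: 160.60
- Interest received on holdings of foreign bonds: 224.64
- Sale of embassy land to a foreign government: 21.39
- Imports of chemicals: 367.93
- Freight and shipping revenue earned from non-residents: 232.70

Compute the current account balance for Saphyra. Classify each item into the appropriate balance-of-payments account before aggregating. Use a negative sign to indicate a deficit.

Goods: -375.02 + 2146.88 - 367.93 - 217.88 + 757.75 = 1943.80
Services: 232.70 + 381.76 = 614.46
Primary income: 97.58 - 160.60 + 137.63 + 224.64 = 299.25
Secondary income: -41.02 - 142.43 = -183.45
Current account = 1943.80 + 614.46 + 299.25 + (-183.45) = 2674.06
(Excluded from the current account — capital account: capital transfers received from emigrants 56.94, debt forgiveness received from foreign official creditors 31.91, sale of embassy land to a foreign government 21.39; financial account: purchases of foreign government bonds by domestic residents 575.52, acquisition of a foreign subsidiary by a resident firm (outward FDI) 283.74.)

2674.06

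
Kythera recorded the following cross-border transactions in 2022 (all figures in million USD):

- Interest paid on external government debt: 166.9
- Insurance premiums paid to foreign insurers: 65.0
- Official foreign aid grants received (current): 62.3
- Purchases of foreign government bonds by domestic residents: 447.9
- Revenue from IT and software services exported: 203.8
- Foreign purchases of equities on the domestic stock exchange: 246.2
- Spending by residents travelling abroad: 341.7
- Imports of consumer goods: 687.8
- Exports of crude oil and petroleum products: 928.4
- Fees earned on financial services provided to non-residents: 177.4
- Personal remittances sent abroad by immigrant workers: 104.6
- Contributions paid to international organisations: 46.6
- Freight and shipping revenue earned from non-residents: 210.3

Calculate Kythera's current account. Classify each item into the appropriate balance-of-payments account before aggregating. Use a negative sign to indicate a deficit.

Goods: -687.8 + 928.4 = 240.6
Services: -341.7 + 177.4 + 210.3 + 203.8 - 65.0 = 184.8
Primary income: -166.9
Secondary income: 62.3 - 104.6 - 46.6 = -88.9
Current account = 240.6 + 184.8 + (-166.9) + (-88.9) = 169.6
(Excluded from the current account — financial account: purchases of foreign government bonds by domestic residents 447.9, foreign purchases of equities on the domestic stock exchange 246.2.)

169.6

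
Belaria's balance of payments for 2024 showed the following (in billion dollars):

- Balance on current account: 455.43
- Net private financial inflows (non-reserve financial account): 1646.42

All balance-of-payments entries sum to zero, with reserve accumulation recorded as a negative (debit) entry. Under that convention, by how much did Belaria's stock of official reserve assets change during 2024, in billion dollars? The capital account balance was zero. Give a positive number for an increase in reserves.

2101.85

Official reserve transactions balance = -(455.43 + 1646.42) = -2101.85
An accumulation of reserves is recorded as a debit (negative entry), so the change in the stock of reserves is the negative of that balance.
Change in official reserves = -(-2101.85) = 2101.85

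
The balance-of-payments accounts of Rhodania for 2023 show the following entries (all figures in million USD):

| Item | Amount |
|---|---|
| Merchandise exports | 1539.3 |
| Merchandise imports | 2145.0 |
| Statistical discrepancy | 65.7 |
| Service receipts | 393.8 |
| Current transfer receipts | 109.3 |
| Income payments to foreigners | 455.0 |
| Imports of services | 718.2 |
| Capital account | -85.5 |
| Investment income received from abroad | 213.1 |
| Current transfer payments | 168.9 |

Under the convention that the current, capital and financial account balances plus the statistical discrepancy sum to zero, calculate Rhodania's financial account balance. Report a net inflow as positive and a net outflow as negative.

1251.4

Goods balance = 1539.3 - 2145.0 = -605.7
Services balance = 393.8 - 718.2 = -324.4
Trade balance (goods + services) = -605.7 + (-324.4) = -930.1
Net primary income = 213.1 - 455.0 = -241.9
Net secondary income = 109.3 - 168.9 = -59.6
Current account = -930.1 + (-241.9) + (-59.6) = -1231.6
Financial account = -(-1231.6 + (-85.5) + 65.7) = 1251.4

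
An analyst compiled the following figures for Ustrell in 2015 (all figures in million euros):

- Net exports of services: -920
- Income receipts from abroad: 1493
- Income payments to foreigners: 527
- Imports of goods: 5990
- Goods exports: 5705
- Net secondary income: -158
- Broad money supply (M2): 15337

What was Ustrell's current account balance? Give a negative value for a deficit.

-397

Goods balance = 5705 - 5990 = -285
Services balance = -920
Trade balance (goods + services) = -285 + (-920) = -1205
Net primary income = 1493 - 527 = 966
Net secondary income = -158
Current account = -1205 + 966 + (-158) = -397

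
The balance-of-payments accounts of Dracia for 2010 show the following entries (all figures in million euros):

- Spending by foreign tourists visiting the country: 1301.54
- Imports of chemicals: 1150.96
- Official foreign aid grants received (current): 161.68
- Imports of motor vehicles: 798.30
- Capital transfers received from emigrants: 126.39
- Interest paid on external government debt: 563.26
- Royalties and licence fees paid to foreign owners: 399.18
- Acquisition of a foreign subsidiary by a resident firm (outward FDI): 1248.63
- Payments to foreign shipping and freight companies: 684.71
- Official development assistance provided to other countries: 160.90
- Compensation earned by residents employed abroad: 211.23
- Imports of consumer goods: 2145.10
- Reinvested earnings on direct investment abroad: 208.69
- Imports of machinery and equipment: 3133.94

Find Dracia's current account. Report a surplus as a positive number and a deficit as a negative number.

-7153.21

Goods: -798.30 - 3133.94 - 2145.10 - 1150.96 = -7228.30
Services: -399.18 + 1301.54 - 684.71 = 217.65
Primary income: 208.69 + 211.23 - 563.26 = -143.34
Secondary income: 161.68 - 160.90 = 0.78
Current account = (-7228.30) + 217.65 + (-143.34) + 0.78 = -7153.21
(Excluded from the current account — capital account: capital transfers received from emigrants 126.39; financial account: acquisition of a foreign subsidiary by a resident firm (outward FDI) 1248.63.)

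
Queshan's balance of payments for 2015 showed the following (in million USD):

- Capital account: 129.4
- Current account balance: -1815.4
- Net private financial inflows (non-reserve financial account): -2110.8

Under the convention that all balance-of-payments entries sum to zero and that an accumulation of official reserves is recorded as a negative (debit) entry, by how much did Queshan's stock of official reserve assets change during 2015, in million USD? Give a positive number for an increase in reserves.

-3796.8

Official reserve transactions balance = -((-1815.4) + 129.4 + (-2110.8)) = 3796.8
An accumulation of reserves is recorded as a debit (negative entry), so the change in the stock of reserves is the negative of that balance.
Change in official reserves = -(3796.8) = -3796.8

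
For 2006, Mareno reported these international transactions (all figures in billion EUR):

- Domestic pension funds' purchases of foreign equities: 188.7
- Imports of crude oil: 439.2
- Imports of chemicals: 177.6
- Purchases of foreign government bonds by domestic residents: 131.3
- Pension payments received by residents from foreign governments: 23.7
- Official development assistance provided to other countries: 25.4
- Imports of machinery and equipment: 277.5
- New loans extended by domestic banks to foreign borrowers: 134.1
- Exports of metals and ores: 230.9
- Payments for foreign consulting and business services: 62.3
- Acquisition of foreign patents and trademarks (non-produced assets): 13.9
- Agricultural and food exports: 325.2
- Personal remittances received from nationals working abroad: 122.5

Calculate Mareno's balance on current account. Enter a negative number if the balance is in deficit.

Goods: -277.5 + 230.9 - 177.6 - 439.2 + 325.2 = -338.2
Services: -62.3
Secondary income: 122.5 + 23.7 - 25.4 = 120.8
Current account = (-338.2) + (-62.3) + 120.8 = -279.7
(Excluded from the current account — financial account: domestic pension funds' purchases of foreign equities 188.7, purchases of foreign government bonds by domestic residents 131.3, new loans extended by domestic banks to foreign borrowers 134.1; capital account: acquisition of foreign patents and trademarks (non-produced assets) 13.9.)

-279.7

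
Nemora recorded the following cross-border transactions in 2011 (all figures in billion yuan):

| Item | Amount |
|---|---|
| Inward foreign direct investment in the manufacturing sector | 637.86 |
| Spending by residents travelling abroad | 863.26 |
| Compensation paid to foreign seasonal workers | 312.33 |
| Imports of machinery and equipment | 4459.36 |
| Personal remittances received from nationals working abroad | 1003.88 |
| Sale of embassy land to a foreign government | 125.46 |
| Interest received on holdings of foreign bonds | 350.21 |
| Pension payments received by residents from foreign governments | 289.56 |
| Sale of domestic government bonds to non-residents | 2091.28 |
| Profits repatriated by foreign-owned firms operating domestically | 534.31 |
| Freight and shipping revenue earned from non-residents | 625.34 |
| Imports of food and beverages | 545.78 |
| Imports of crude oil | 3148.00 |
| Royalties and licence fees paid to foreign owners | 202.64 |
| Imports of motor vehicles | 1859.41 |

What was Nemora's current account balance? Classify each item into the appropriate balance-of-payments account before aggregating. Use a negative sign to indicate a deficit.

Goods: -545.78 - 3148.00 - 4459.36 - 1859.41 = -10012.55
Services: 625.34 - 863.26 - 202.64 = -440.56
Primary income: -534.31 + 350.21 - 312.33 = -496.43
Secondary income: 289.56 + 1003.88 = 1293.44
Current account = (-10012.55) + (-440.56) + (-496.43) + 1293.44 = -9656.10
(Excluded from the current account — financial account: inward foreign direct investment in the manufacturing sector 637.86, sale of domestic government bonds to non-residents 2091.28; capital account: sale of embassy land to a foreign government 125.46.)

-9656.10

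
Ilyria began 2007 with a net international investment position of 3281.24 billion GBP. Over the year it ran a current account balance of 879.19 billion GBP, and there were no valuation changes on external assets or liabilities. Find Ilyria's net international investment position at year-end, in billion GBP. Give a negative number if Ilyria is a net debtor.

4160.43

With no valuation effects, change in NIIP = current account = 879.19
End-of-year NIIP = 3281.24 + 879.19 = 4160.43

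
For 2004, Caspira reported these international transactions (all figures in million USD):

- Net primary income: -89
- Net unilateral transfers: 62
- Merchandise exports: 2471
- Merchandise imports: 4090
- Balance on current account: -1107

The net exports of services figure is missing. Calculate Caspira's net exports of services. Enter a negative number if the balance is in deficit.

539

Current account = goods balance + services balance + net primary income + net secondary income
Sum of the known components = -1646
Net exports of services = CA - (known components) = -1107 - (-1646) = 539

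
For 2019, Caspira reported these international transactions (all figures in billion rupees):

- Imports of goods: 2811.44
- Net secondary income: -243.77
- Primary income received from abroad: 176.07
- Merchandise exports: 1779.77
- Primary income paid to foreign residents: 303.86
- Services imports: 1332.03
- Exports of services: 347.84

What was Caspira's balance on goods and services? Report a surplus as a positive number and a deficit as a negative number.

Goods balance = 1779.77 - 2811.44 = -1031.67
Services balance = 347.84 - 1332.03 = -984.19
Trade balance (goods + services) = -1031.67 + (-984.19) = -2015.86

-2015.86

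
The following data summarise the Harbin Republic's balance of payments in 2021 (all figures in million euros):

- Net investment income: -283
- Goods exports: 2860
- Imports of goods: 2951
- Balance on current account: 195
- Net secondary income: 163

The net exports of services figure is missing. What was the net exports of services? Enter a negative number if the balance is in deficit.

406

Current account = goods balance + services balance + net primary income + net secondary income
Sum of the known components = -211
Net exports of services = CA - (known components) = 195 - (-211) = 406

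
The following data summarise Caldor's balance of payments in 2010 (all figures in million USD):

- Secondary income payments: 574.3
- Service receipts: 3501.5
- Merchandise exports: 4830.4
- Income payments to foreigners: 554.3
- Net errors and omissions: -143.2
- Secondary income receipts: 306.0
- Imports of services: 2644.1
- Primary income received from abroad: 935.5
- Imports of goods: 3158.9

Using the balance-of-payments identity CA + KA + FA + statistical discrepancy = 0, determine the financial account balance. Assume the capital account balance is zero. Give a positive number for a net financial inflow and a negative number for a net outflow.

-2498.6

Goods balance = 4830.4 - 3158.9 = 1671.5
Services balance = 3501.5 - 2644.1 = 857.4
Trade balance (goods + services) = 1671.5 + 857.4 = 2528.9
Net primary income = 935.5 - 554.3 = 381.2
Net secondary income = 306.0 - 574.3 = -268.3
Current account = 2528.9 + 381.2 + (-268.3) = 2641.8
Financial account = -(2641.8 + (-143.2)) = -2498.6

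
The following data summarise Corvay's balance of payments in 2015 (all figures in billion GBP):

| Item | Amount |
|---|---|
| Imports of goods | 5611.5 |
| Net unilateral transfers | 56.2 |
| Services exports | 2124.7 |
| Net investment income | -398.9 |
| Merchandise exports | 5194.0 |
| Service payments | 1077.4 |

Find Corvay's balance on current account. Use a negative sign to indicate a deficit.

Goods balance = 5194.0 - 5611.5 = -417.5
Services balance = 2124.7 - 1077.4 = 1047.3
Trade balance (goods + services) = -417.5 + 1047.3 = 629.8
Net primary income = -398.9
Net secondary income = 56.2
Current account = 629.8 + (-398.9) + 56.2 = 287.1

287.1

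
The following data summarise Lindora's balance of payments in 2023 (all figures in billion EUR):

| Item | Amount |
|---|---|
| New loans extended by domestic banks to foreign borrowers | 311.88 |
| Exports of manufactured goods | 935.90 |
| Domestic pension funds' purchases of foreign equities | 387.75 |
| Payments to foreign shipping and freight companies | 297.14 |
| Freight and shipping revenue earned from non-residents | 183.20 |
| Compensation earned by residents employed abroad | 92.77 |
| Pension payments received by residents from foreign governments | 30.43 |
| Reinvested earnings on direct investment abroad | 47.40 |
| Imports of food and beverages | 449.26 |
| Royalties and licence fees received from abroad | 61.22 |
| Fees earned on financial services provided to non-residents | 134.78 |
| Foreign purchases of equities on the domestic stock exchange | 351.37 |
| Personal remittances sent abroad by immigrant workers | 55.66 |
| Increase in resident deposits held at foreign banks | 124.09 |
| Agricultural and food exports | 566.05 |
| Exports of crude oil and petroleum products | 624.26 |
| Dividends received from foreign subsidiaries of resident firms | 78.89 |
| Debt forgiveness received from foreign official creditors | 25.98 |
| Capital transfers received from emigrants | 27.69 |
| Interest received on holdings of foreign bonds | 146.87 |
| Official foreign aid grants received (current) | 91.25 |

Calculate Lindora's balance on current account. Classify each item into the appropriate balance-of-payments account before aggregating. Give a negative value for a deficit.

Goods: 566.05 + 624.26 + 935.90 - 449.26 = 1676.95
Services: 61.22 + 134.78 + 183.20 - 297.14 = 82.06
Primary income: 92.77 + 146.87 + 78.89 + 47.40 = 365.93
Secondary income: -55.66 + 91.25 + 30.43 = 66.02
Current account = 1676.95 + 82.06 + 365.93 + 66.02 = 2190.96
(Excluded from the current account — financial account: new loans extended by domestic banks to foreign borrowers 311.88, domestic pension funds' purchases of foreign equities 387.75, foreign purchases of equities on the domestic stock exchange 351.37, increase in resident deposits held at foreign banks 124.09; capital account: debt forgiveness received from foreign official creditors 25.98, capital transfers received from emigrants 27.69.)

2190.96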